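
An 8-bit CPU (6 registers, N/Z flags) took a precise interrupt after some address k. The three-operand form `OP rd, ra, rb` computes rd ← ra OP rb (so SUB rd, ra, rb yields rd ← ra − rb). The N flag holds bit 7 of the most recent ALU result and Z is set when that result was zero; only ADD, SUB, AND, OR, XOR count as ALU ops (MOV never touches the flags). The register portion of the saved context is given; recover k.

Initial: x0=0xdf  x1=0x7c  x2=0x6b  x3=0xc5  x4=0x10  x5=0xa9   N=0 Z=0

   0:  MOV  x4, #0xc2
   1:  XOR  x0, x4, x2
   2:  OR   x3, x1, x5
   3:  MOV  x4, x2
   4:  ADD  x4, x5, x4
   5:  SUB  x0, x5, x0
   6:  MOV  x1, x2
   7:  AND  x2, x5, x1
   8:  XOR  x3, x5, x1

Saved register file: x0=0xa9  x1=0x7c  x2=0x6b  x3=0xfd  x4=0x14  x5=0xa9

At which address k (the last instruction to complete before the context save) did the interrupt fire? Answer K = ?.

after  0: x0=0xdf x1=0x7c x2=0x6b x3=0xc5 x4=0xc2 x5=0xa9  N=0 Z=0
after  1: x0=0xa9 x1=0x7c x2=0x6b x3=0xc5 x4=0xc2 x5=0xa9  N=1 Z=0
after  2: x0=0xa9 x1=0x7c x2=0x6b x3=0xfd x4=0xc2 x5=0xa9  N=1 Z=0
after  3: x0=0xa9 x1=0x7c x2=0x6b x3=0xfd x4=0x6b x5=0xa9  N=1 Z=0
after  4: x0=0xa9 x1=0x7c x2=0x6b x3=0xfd x4=0x14 x5=0xa9  N=0 Z=0
-- IRQ taken; context saved, return-PC = 5 --

K = 4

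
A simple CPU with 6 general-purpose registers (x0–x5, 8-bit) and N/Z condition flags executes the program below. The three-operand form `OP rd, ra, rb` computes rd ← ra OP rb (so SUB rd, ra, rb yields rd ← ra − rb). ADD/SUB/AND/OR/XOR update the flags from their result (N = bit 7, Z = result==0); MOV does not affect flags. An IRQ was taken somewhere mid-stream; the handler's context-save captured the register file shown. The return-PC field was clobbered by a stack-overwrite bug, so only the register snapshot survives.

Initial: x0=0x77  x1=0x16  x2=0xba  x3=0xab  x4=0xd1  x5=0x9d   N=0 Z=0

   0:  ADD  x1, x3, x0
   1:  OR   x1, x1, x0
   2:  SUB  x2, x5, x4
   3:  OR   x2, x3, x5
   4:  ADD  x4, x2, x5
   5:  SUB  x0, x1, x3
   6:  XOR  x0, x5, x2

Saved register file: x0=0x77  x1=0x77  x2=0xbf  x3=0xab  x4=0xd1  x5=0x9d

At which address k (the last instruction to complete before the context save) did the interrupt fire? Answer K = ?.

K = 3

after  0: x0=0x77 x1=0x22 x2=0xba x3=0xab x4=0xd1 x5=0x9d  N=0 Z=0
after  1: x0=0x77 x1=0x77 x2=0xba x3=0xab x4=0xd1 x5=0x9d  N=0 Z=0
after  2: x0=0x77 x1=0x77 x2=0xcc x3=0xab x4=0xd1 x5=0x9d  N=1 Z=0
after  3: x0=0x77 x1=0x77 x2=0xbf x3=0xab x4=0xd1 x5=0x9d  N=1 Z=0
-- IRQ taken; context saved, return-PC = 4 --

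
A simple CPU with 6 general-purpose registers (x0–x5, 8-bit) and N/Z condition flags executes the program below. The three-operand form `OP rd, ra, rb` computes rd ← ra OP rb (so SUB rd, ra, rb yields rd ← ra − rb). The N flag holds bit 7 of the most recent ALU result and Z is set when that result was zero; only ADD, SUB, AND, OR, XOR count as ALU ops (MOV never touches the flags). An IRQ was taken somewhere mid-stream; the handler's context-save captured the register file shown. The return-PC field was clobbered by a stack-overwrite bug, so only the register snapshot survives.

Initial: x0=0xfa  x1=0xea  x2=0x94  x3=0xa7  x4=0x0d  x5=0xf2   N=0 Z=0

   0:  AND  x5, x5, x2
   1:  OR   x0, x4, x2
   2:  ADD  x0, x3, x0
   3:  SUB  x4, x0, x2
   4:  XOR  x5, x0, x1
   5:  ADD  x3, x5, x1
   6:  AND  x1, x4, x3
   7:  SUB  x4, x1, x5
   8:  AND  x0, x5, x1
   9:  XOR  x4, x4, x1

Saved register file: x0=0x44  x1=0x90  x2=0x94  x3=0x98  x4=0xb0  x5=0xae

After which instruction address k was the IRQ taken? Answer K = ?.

after  0: x0=0xfa x1=0xea x2=0x94 x3=0xa7 x4=0x0d x5=0x90  N=1 Z=0
after  1: x0=0x9d x1=0xea x2=0x94 x3=0xa7 x4=0x0d x5=0x90  N=1 Z=0
after  2: x0=0x44 x1=0xea x2=0x94 x3=0xa7 x4=0x0d x5=0x90  N=0 Z=0
after  3: x0=0x44 x1=0xea x2=0x94 x3=0xa7 x4=0xb0 x5=0x90  N=1 Z=0
after  4: x0=0x44 x1=0xea x2=0x94 x3=0xa7 x4=0xb0 x5=0xae  N=1 Z=0
after  5: x0=0x44 x1=0xea x2=0x94 x3=0x98 x4=0xb0 x5=0xae  N=1 Z=0
after  6: x0=0x44 x1=0x90 x2=0x94 x3=0x98 x4=0xb0 x5=0xae  N=1 Z=0
-- IRQ taken; context saved, return-PC = 7 --

K = 6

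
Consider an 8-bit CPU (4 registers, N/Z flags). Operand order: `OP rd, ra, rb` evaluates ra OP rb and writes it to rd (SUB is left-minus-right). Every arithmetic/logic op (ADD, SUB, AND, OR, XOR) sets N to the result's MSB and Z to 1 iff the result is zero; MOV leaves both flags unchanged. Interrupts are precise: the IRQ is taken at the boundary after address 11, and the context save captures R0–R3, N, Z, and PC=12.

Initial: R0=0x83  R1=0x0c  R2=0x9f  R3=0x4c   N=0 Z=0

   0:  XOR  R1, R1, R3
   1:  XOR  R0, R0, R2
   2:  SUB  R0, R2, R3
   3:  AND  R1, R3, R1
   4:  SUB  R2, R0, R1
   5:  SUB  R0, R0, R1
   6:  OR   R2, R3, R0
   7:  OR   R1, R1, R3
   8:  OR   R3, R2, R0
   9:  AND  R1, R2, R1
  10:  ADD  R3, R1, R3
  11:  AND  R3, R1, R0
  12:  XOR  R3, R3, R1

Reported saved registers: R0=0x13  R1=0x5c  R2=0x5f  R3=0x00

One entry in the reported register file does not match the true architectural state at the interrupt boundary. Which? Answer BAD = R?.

BAD = R1

after  0: R0=0x83 R1=0x40 R2=0x9f R3=0x4c  N=0 Z=0
after  1: R0=0x1c R1=0x40 R2=0x9f R3=0x4c  N=0 Z=0
after  2: R0=0x53 R1=0x40 R2=0x9f R3=0x4c  N=0 Z=0
after  3: R0=0x53 R1=0x40 R2=0x9f R3=0x4c  N=0 Z=0
after  4: R0=0x53 R1=0x40 R2=0x13 R3=0x4c  N=0 Z=0
after  5: R0=0x13 R1=0x40 R2=0x13 R3=0x4c  N=0 Z=0
after  6: R0=0x13 R1=0x40 R2=0x5f R3=0x4c  N=0 Z=0
after  7: R0=0x13 R1=0x4c R2=0x5f R3=0x4c  N=0 Z=0
after  8: R0=0x13 R1=0x4c R2=0x5f R3=0x5f  N=0 Z=0
after  9: R0=0x13 R1=0x4c R2=0x5f R3=0x5f  N=0 Z=0
after 10: R0=0x13 R1=0x4c R2=0x5f R3=0xab  N=1 Z=0
after 11: R0=0x13 R1=0x4c R2=0x5f R3=0x00  N=0 Z=1
-- IRQ taken; context saved, return-PC = 12 --
mismatch: R1: reported 0x5c vs actual 0x4c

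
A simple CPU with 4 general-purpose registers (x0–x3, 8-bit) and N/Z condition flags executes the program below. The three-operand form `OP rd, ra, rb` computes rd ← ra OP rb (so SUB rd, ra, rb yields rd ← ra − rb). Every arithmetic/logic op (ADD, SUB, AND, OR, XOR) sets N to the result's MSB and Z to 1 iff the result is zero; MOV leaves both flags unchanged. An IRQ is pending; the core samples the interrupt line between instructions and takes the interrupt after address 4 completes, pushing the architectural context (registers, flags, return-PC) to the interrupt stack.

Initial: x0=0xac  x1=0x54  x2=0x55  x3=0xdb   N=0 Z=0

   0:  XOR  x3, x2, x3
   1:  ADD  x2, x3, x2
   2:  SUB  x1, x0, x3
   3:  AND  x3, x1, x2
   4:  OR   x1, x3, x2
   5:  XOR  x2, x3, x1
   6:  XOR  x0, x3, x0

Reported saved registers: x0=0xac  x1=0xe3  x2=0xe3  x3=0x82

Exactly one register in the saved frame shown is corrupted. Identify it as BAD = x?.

BAD = x3

after  0: x0=0xac x1=0x54 x2=0x55 x3=0x8e  N=1 Z=0
after  1: x0=0xac x1=0x54 x2=0xe3 x3=0x8e  N=1 Z=0
after  2: x0=0xac x1=0x1e x2=0xe3 x3=0x8e  N=0 Z=0
after  3: x0=0xac x1=0x1e x2=0xe3 x3=0x02  N=0 Z=0
after  4: x0=0xac x1=0xe3 x2=0xe3 x3=0x02  N=1 Z=0
-- IRQ taken; context saved, return-PC = 5 --
mismatch: x3: reported 0x82 vs actual 0x02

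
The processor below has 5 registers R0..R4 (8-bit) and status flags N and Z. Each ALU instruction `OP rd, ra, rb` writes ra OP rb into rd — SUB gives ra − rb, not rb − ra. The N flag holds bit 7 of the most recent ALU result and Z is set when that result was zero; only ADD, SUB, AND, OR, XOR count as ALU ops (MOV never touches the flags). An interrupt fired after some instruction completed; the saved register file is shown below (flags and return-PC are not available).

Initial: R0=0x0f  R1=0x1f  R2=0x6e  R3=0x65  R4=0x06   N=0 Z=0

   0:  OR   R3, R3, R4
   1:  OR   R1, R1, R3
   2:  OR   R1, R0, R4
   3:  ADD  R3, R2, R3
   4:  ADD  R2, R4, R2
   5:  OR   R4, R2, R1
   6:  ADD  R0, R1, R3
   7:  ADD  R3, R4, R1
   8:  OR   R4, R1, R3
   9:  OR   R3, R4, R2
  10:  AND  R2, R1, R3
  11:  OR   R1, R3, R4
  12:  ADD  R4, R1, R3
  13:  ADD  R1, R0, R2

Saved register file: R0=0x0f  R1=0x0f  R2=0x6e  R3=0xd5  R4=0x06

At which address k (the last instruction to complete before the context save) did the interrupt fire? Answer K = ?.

K = 3

after  0: R0=0x0f R1=0x1f R2=0x6e R3=0x67 R4=0x06  N=0 Z=0
after  1: R0=0x0f R1=0x7f R2=0x6e R3=0x67 R4=0x06  N=0 Z=0
after  2: R0=0x0f R1=0x0f R2=0x6e R3=0x67 R4=0x06  N=0 Z=0
after  3: R0=0x0f R1=0x0f R2=0x6e R3=0xd5 R4=0x06  N=1 Z=0
-- IRQ taken; context saved, return-PC = 4 --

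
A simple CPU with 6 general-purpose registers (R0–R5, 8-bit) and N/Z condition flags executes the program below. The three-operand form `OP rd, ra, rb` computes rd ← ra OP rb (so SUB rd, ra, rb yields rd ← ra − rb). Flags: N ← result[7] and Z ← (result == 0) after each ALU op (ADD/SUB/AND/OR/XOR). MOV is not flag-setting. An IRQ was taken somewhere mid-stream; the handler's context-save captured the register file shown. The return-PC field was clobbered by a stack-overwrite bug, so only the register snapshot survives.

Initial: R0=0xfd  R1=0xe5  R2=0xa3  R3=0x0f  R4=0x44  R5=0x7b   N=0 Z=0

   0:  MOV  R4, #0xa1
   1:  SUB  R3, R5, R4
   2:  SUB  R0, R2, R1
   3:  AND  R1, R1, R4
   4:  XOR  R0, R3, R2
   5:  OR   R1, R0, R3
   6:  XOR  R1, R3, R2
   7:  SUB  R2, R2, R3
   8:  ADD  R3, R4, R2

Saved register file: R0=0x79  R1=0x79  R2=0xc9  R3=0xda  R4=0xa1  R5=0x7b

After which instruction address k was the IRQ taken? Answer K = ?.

K = 7

after  0: R0=0xfd R1=0xe5 R2=0xa3 R3=0x0f R4=0xa1 R5=0x7b  N=0 Z=0
after  1: R0=0xfd R1=0xe5 R2=0xa3 R3=0xda R4=0xa1 R5=0x7b  N=1 Z=0
after  2: R0=0xbe R1=0xe5 R2=0xa3 R3=0xda R4=0xa1 R5=0x7b  N=1 Z=0
after  3: R0=0xbe R1=0xa1 R2=0xa3 R3=0xda R4=0xa1 R5=0x7b  N=1 Z=0
after  4: R0=0x79 R1=0xa1 R2=0xa3 R3=0xda R4=0xa1 R5=0x7b  N=0 Z=0
after  5: R0=0x79 R1=0xfb R2=0xa3 R3=0xda R4=0xa1 R5=0x7b  N=1 Z=0
after  6: R0=0x79 R1=0x79 R2=0xa3 R3=0xda R4=0xa1 R5=0x7b  N=0 Z=0
after  7: R0=0x79 R1=0x79 R2=0xc9 R3=0xda R4=0xa1 R5=0x7b  N=1 Z=0
-- IRQ taken; context saved, return-PC = 8 --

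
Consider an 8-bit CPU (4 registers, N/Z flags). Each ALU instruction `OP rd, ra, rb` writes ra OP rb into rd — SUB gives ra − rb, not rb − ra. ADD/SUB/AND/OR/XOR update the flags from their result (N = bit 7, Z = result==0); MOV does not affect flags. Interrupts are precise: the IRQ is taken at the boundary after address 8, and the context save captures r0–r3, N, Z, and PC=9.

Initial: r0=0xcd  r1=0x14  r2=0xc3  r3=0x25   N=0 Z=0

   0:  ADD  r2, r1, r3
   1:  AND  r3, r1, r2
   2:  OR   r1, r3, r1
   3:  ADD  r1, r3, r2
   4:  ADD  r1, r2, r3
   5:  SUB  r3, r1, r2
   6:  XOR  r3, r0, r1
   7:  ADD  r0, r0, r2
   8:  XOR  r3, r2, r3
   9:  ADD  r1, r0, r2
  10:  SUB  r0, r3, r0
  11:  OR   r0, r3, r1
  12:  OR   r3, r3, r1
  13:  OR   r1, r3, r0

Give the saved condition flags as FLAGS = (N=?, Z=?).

FLAGS = (N=1, Z=0)

after  0: r0=0xcd r1=0x14 r2=0x39 r3=0x25  N=0 Z=0
after  1: r0=0xcd r1=0x14 r2=0x39 r3=0x10  N=0 Z=0
after  2: r0=0xcd r1=0x14 r2=0x39 r3=0x10  N=0 Z=0
after  3: r0=0xcd r1=0x49 r2=0x39 r3=0x10  N=0 Z=0
after  4: r0=0xcd r1=0x49 r2=0x39 r3=0x10  N=0 Z=0
after  5: r0=0xcd r1=0x49 r2=0x39 r3=0x10  N=0 Z=0
after  6: r0=0xcd r1=0x49 r2=0x39 r3=0x84  N=1 Z=0
after  7: r0=0x06 r1=0x49 r2=0x39 r3=0x84  N=0 Z=0
after  8: r0=0x06 r1=0x49 r2=0x39 r3=0xbd  N=1 Z=0
-- IRQ taken; context saved, return-PC = 9 --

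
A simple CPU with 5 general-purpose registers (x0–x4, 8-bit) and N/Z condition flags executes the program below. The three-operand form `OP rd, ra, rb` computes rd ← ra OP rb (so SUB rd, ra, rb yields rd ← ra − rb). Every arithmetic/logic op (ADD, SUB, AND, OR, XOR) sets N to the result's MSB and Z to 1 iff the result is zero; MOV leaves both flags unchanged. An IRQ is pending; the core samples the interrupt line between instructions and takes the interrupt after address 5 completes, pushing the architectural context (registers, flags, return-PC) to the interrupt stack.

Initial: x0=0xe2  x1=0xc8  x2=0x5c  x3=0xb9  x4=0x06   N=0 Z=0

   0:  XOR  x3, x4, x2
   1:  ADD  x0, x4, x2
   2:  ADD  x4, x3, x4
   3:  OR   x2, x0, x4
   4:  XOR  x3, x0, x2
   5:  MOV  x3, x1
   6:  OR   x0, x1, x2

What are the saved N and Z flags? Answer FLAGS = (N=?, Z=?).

after  0: x0=0xe2 x1=0xc8 x2=0x5c x3=0x5a x4=0x06  N=0 Z=0
after  1: x0=0x62 x1=0xc8 x2=0x5c x3=0x5a x4=0x06  N=0 Z=0
after  2: x0=0x62 x1=0xc8 x2=0x5c x3=0x5a x4=0x60  N=0 Z=0
after  3: x0=0x62 x1=0xc8 x2=0x62 x3=0x5a x4=0x60  N=0 Z=0
after  4: x0=0x62 x1=0xc8 x2=0x62 x3=0x00 x4=0x60  N=0 Z=1
after  5: x0=0x62 x1=0xc8 x2=0x62 x3=0xc8 x4=0x60  N=0 Z=1
-- IRQ taken; context saved, return-PC = 6 --

FLAGS = (N=0, Z=1)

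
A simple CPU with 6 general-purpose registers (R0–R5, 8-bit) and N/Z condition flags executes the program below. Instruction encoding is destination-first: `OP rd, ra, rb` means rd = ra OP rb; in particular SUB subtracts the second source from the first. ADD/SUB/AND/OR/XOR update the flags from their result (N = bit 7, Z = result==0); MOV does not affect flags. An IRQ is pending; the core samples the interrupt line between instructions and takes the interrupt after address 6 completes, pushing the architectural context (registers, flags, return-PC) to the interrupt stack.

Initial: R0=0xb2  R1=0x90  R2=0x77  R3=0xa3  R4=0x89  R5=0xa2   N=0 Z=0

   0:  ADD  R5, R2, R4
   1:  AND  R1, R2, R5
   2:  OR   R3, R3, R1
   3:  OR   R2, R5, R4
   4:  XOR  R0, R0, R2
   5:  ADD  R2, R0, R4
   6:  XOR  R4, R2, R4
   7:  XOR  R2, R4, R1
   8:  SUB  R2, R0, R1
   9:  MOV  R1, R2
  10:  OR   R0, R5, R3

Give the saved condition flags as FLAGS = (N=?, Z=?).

after  0: R0=0xb2 R1=0x90 R2=0x77 R3=0xa3 R4=0x89 R5=0x00  N=0 Z=1
after  1: R0=0xb2 R1=0x00 R2=0x77 R3=0xa3 R4=0x89 R5=0x00  N=0 Z=1
after  2: R0=0xb2 R1=0x00 R2=0x77 R3=0xa3 R4=0x89 R5=0x00  N=1 Z=0
after  3: R0=0xb2 R1=0x00 R2=0x89 R3=0xa3 R4=0x89 R5=0x00  N=1 Z=0
after  4: R0=0x3b R1=0x00 R2=0x89 R3=0xa3 R4=0x89 R5=0x00  N=0 Z=0
after  5: R0=0x3b R1=0x00 R2=0xc4 R3=0xa3 R4=0x89 R5=0x00  N=1 Z=0
after  6: R0=0x3b R1=0x00 R2=0xc4 R3=0xa3 R4=0x4d R5=0x00  N=0 Z=0
-- IRQ taken; context saved, return-PC = 7 --

FLAGS = (N=0, Z=0)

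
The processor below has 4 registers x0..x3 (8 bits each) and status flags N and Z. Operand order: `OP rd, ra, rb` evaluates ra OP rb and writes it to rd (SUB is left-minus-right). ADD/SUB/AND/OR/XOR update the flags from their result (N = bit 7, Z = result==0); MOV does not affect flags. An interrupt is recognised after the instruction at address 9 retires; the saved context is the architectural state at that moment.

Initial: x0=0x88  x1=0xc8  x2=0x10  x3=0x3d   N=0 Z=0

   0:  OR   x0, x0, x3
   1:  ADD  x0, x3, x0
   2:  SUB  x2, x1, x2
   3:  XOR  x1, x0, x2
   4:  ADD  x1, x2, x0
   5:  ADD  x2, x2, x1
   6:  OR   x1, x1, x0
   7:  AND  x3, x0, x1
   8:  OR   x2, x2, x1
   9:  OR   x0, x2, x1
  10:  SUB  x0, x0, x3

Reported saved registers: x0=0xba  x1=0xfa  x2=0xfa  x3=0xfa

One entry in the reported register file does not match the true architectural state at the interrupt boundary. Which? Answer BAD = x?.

after  0: x0=0xbd x1=0xc8 x2=0x10 x3=0x3d  N=1 Z=0
after  1: x0=0xfa x1=0xc8 x2=0x10 x3=0x3d  N=1 Z=0
after  2: x0=0xfa x1=0xc8 x2=0xb8 x3=0x3d  N=1 Z=0
after  3: x0=0xfa x1=0x42 x2=0xb8 x3=0x3d  N=0 Z=0
after  4: x0=0xfa x1=0xb2 x2=0xb8 x3=0x3d  N=1 Z=0
after  5: x0=0xfa x1=0xb2 x2=0x6a x3=0x3d  N=0 Z=0
after  6: x0=0xfa x1=0xfa x2=0x6a x3=0x3d  N=1 Z=0
after  7: x0=0xfa x1=0xfa x2=0x6a x3=0xfa  N=1 Z=0
after  8: x0=0xfa x1=0xfa x2=0xfa x3=0xfa  N=1 Z=0
after  9: x0=0xfa x1=0xfa x2=0xfa x3=0xfa  N=1 Z=0
-- IRQ taken; context saved, return-PC = 10 --
mismatch: x0: reported 0xba vs actual 0xfa

BAD = x0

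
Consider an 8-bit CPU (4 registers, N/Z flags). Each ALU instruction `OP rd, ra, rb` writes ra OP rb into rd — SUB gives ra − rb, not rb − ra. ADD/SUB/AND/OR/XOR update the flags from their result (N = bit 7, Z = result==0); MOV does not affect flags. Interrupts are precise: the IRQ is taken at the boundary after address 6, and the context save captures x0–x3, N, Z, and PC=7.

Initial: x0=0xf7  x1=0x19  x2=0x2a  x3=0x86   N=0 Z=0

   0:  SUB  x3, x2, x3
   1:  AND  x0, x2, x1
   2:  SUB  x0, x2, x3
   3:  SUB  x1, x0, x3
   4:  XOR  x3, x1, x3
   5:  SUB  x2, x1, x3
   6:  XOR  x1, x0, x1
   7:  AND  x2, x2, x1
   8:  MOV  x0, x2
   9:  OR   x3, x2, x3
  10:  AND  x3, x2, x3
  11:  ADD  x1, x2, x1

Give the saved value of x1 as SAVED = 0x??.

SAVED = 0x64

after  0: x0=0xf7 x1=0x19 x2=0x2a x3=0xa4  N=1 Z=0
after  1: x0=0x08 x1=0x19 x2=0x2a x3=0xa4  N=0 Z=0
after  2: x0=0x86 x1=0x19 x2=0x2a x3=0xa4  N=1 Z=0
after  3: x0=0x86 x1=0xe2 x2=0x2a x3=0xa4  N=1 Z=0
after  4: x0=0x86 x1=0xe2 x2=0x2a x3=0x46  N=0 Z=0
after  5: x0=0x86 x1=0xe2 x2=0x9c x3=0x46  N=1 Z=0
after  6: x0=0x86 x1=0x64 x2=0x9c x3=0x46  N=0 Z=0
-- IRQ taken; context saved, return-PC = 7 --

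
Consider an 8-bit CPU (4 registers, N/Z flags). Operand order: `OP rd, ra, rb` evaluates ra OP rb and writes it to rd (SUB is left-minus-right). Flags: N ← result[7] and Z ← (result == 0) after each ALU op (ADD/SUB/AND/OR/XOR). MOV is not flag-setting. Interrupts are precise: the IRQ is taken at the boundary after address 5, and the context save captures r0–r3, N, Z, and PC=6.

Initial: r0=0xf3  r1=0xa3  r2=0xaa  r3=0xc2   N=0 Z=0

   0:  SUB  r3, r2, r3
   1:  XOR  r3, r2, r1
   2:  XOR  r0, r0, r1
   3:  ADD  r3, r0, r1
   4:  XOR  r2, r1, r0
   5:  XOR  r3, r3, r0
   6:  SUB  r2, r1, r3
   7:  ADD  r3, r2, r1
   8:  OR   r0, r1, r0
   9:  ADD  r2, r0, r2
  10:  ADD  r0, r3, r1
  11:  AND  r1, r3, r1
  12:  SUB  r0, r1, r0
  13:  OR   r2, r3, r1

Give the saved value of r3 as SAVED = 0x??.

after  0: r0=0xf3 r1=0xa3 r2=0xaa r3=0xe8  N=1 Z=0
after  1: r0=0xf3 r1=0xa3 r2=0xaa r3=0x09  N=0 Z=0
after  2: r0=0x50 r1=0xa3 r2=0xaa r3=0x09  N=0 Z=0
after  3: r0=0x50 r1=0xa3 r2=0xaa r3=0xf3  N=1 Z=0
after  4: r0=0x50 r1=0xa3 r2=0xf3 r3=0xf3  N=1 Z=0
after  5: r0=0x50 r1=0xa3 r2=0xf3 r3=0xa3  N=1 Z=0
-- IRQ taken; context saved, return-PC = 6 --

SAVED = 0xa3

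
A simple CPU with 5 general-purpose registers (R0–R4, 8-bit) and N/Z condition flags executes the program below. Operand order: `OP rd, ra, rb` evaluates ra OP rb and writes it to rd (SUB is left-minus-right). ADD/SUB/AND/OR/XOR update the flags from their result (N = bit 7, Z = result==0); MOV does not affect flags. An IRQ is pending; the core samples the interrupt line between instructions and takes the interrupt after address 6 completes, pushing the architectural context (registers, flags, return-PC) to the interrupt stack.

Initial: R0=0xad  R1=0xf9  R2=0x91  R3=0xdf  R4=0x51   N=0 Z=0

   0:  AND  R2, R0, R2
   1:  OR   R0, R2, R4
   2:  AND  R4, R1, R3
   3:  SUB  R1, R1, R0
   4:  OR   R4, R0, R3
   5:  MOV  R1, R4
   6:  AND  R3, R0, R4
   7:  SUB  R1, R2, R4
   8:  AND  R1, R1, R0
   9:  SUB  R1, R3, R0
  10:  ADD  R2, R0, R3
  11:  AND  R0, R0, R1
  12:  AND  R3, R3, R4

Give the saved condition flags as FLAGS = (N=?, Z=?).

FLAGS = (N=1, Z=0)

after  0: R0=0xad R1=0xf9 R2=0x81 R3=0xdf R4=0x51  N=1 Z=0
after  1: R0=0xd1 R1=0xf9 R2=0x81 R3=0xdf R4=0x51  N=1 Z=0
after  2: R0=0xd1 R1=0xf9 R2=0x81 R3=0xdf R4=0xd9  N=1 Z=0
after  3: R0=0xd1 R1=0x28 R2=0x81 R3=0xdf R4=0xd9  N=0 Z=0
after  4: R0=0xd1 R1=0x28 R2=0x81 R3=0xdf R4=0xdf  N=1 Z=0
after  5: R0=0xd1 R1=0xdf R2=0x81 R3=0xdf R4=0xdf  N=1 Z=0
after  6: R0=0xd1 R1=0xdf R2=0x81 R3=0xd1 R4=0xdf  N=1 Z=0
-- IRQ taken; context saved, return-PC = 7 --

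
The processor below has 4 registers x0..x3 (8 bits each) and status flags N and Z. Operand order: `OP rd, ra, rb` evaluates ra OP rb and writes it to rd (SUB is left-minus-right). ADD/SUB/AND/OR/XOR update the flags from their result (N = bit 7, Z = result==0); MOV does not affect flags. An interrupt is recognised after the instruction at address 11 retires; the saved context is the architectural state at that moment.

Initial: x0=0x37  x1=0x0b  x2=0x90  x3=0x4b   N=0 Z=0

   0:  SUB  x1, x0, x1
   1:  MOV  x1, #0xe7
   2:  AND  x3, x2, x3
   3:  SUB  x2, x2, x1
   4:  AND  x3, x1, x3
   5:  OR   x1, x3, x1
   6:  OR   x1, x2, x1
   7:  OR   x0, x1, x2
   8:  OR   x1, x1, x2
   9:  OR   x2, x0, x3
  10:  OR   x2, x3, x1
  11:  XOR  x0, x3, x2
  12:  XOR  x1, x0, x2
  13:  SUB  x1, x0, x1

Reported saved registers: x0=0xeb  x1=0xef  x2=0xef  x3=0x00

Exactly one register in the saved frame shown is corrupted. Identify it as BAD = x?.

after  0: x0=0x37 x1=0x2c x2=0x90 x3=0x4b  N=0 Z=0
after  1: x0=0x37 x1=0xe7 x2=0x90 x3=0x4b  N=0 Z=0
after  2: x0=0x37 x1=0xe7 x2=0x90 x3=0x00  N=0 Z=1
after  3: x0=0x37 x1=0xe7 x2=0xa9 x3=0x00  N=1 Z=0
after  4: x0=0x37 x1=0xe7 x2=0xa9 x3=0x00  N=0 Z=1
after  5: x0=0x37 x1=0xe7 x2=0xa9 x3=0x00  N=1 Z=0
after  6: x0=0x37 x1=0xef x2=0xa9 x3=0x00  N=1 Z=0
after  7: x0=0xef x1=0xef x2=0xa9 x3=0x00  N=1 Z=0
after  8: x0=0xef x1=0xef x2=0xa9 x3=0x00  N=1 Z=0
after  9: x0=0xef x1=0xef x2=0xef x3=0x00  N=1 Z=0
after 10: x0=0xef x1=0xef x2=0xef x3=0x00  N=1 Z=0
after 11: x0=0xef x1=0xef x2=0xef x3=0x00  N=1 Z=0
-- IRQ taken; context saved, return-PC = 12 --
mismatch: x0: reported 0xeb vs actual 0xef

BAD = x0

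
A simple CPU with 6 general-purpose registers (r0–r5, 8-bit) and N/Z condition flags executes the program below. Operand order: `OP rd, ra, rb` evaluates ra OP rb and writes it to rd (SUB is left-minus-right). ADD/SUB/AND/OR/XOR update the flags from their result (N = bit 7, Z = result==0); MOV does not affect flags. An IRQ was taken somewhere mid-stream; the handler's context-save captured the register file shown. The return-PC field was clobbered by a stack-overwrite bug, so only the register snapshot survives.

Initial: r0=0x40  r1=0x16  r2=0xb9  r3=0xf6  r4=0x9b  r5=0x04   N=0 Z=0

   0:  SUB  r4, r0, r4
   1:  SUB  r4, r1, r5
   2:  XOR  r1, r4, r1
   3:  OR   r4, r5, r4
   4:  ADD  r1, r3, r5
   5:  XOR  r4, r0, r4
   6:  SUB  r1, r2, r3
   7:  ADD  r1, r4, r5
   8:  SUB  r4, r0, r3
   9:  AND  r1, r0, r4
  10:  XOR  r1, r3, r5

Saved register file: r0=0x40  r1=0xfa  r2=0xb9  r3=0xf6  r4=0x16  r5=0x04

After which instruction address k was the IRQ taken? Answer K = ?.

after  0: r0=0x40 r1=0x16 r2=0xb9 r3=0xf6 r4=0xa5 r5=0x04  N=1 Z=0
after  1: r0=0x40 r1=0x16 r2=0xb9 r3=0xf6 r4=0x12 r5=0x04  N=0 Z=0
after  2: r0=0x40 r1=0x04 r2=0xb9 r3=0xf6 r4=0x12 r5=0x04  N=0 Z=0
after  3: r0=0x40 r1=0x04 r2=0xb9 r3=0xf6 r4=0x16 r5=0x04  N=0 Z=0
after  4: r0=0x40 r1=0xfa r2=0xb9 r3=0xf6 r4=0x16 r5=0x04  N=1 Z=0
-- IRQ taken; context saved, return-PC = 5 --

K = 4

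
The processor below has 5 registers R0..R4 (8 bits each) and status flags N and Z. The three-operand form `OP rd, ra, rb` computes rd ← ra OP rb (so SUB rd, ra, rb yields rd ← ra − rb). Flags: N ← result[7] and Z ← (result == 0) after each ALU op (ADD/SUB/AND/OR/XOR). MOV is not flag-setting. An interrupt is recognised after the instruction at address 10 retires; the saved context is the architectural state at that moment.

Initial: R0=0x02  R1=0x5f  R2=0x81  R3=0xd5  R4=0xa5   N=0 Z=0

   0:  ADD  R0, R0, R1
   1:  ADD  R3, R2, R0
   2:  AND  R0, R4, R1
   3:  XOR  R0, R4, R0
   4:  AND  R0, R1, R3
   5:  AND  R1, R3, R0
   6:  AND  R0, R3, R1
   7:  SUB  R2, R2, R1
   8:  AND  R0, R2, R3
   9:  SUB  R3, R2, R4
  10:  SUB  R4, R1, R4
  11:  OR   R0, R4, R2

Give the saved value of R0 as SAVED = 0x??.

after  0: R0=0x61 R1=0x5f R2=0x81 R3=0xd5 R4=0xa5  N=0 Z=0
after  1: R0=0x61 R1=0x5f R2=0x81 R3=0xe2 R4=0xa5  N=1 Z=0
after  2: R0=0x05 R1=0x5f R2=0x81 R3=0xe2 R4=0xa5  N=0 Z=0
after  3: R0=0xa0 R1=0x5f R2=0x81 R3=0xe2 R4=0xa5  N=1 Z=0
after  4: R0=0x42 R1=0x5f R2=0x81 R3=0xe2 R4=0xa5  N=0 Z=0
after  5: R0=0x42 R1=0x42 R2=0x81 R3=0xe2 R4=0xa5  N=0 Z=0
after  6: R0=0x42 R1=0x42 R2=0x81 R3=0xe2 R4=0xa5  N=0 Z=0
after  7: R0=0x42 R1=0x42 R2=0x3f R3=0xe2 R4=0xa5  N=0 Z=0
after  8: R0=0x22 R1=0x42 R2=0x3f R3=0xe2 R4=0xa5  N=0 Z=0
after  9: R0=0x22 R1=0x42 R2=0x3f R3=0x9a R4=0xa5  N=1 Z=0
after 10: R0=0x22 R1=0x42 R2=0x3f R3=0x9a R4=0x9d  N=1 Z=0
-- IRQ taken; context saved, return-PC = 11 --

SAVED = 0x22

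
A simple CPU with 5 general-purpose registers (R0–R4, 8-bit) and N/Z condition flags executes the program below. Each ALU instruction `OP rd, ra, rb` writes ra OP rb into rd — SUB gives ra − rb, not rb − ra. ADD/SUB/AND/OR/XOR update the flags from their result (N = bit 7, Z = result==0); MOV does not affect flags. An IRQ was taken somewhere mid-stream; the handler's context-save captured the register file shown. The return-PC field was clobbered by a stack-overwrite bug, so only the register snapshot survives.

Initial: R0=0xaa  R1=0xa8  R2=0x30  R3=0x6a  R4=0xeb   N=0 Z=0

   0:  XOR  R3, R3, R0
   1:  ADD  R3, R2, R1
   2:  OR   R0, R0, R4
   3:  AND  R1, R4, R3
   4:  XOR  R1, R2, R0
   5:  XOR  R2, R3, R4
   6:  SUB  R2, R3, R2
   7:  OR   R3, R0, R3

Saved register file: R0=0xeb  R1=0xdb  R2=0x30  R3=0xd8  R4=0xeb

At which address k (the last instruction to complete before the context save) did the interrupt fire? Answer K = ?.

K = 4

after  0: R0=0xaa R1=0xa8 R2=0x30 R3=0xc0 R4=0xeb  N=1 Z=0
after  1: R0=0xaa R1=0xa8 R2=0x30 R3=0xd8 R4=0xeb  N=1 Z=0
after  2: R0=0xeb R1=0xa8 R2=0x30 R3=0xd8 R4=0xeb  N=1 Z=0
after  3: R0=0xeb R1=0xc8 R2=0x30 R3=0xd8 R4=0xeb  N=1 Z=0
after  4: R0=0xeb R1=0xdb R2=0x30 R3=0xd8 R4=0xeb  N=1 Z=0
-- IRQ taken; context saved, return-PC = 5 --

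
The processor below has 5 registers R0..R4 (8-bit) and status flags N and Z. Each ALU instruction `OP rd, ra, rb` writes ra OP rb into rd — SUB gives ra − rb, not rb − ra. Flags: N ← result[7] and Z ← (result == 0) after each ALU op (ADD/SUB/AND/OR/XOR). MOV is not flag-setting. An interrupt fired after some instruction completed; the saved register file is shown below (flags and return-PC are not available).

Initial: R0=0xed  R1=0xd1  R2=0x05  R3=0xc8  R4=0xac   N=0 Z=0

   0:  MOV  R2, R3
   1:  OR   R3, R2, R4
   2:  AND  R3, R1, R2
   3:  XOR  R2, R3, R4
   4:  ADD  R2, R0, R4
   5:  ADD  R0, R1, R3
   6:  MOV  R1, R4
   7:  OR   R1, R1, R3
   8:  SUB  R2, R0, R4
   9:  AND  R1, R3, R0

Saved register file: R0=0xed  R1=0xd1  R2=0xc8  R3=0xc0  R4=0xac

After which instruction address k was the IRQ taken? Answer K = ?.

K = 2

after  0: R0=0xed R1=0xd1 R2=0xc8 R3=0xc8 R4=0xac  N=0 Z=0
after  1: R0=0xed R1=0xd1 R2=0xc8 R3=0xec R4=0xac  N=1 Z=0
after  2: R0=0xed R1=0xd1 R2=0xc8 R3=0xc0 R4=0xac  N=1 Z=0
-- IRQ taken; context saved, return-PC = 3 --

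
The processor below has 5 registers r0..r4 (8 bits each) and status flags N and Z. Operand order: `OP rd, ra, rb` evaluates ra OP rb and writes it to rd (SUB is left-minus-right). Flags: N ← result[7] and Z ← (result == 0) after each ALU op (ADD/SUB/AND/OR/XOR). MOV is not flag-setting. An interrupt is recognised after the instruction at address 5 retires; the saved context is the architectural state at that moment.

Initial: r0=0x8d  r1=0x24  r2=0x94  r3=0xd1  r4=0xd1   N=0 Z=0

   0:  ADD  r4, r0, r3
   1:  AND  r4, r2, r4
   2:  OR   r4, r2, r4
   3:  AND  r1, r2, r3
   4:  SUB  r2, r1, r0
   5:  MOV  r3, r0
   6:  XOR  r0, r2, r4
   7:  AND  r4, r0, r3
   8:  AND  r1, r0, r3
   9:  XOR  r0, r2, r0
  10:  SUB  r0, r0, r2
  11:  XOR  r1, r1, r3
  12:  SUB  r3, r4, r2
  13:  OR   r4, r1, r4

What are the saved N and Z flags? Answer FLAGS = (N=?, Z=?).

after  0: r0=0x8d r1=0x24 r2=0x94 r3=0xd1 r4=0x5e  N=0 Z=0
after  1: r0=0x8d r1=0x24 r2=0x94 r3=0xd1 r4=0x14  N=0 Z=0
after  2: r0=0x8d r1=0x24 r2=0x94 r3=0xd1 r4=0x94  N=1 Z=0
after  3: r0=0x8d r1=0x90 r2=0x94 r3=0xd1 r4=0x94  N=1 Z=0
after  4: r0=0x8d r1=0x90 r2=0x03 r3=0xd1 r4=0x94  N=0 Z=0
after  5: r0=0x8d r1=0x90 r2=0x03 r3=0x8d r4=0x94  N=0 Z=0
-- IRQ taken; context saved, return-PC = 6 --

FLAGS = (N=0, Z=0)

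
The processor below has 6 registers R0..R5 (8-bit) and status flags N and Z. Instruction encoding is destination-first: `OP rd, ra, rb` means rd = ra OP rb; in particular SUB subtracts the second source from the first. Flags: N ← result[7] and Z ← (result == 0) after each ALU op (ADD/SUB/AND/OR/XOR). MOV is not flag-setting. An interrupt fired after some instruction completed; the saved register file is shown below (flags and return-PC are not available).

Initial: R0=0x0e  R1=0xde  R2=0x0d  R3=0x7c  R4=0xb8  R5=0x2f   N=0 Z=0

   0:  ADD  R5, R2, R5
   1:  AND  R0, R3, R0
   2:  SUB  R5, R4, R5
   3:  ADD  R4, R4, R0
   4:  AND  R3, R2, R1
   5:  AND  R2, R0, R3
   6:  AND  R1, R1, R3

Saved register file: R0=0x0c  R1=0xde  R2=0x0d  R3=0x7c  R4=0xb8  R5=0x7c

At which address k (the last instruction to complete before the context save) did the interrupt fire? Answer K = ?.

K = 2

after  0: R0=0x0e R1=0xde R2=0x0d R3=0x7c R4=0xb8 R5=0x3c  N=0 Z=0
after  1: R0=0x0c R1=0xde R2=0x0d R3=0x7c R4=0xb8 R5=0x3c  N=0 Z=0
after  2: R0=0x0c R1=0xde R2=0x0d R3=0x7c R4=0xb8 R5=0x7c  N=0 Z=0
-- IRQ taken; context saved, return-PC = 3 --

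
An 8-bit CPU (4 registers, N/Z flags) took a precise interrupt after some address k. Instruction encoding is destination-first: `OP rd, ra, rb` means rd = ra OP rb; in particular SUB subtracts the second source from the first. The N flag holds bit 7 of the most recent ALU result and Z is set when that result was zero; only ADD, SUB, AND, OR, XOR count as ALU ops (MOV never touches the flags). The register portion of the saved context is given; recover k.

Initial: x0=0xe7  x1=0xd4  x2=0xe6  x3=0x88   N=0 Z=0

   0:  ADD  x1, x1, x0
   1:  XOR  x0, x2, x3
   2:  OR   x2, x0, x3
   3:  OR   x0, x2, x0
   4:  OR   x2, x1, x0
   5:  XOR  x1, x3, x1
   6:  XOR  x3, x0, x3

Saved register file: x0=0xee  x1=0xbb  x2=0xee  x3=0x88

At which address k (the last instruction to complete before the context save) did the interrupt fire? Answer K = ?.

K = 3

after  0: x0=0xe7 x1=0xbb x2=0xe6 x3=0x88  N=1 Z=0
after  1: x0=0x6e x1=0xbb x2=0xe6 x3=0x88  N=0 Z=0
after  2: x0=0x6e x1=0xbb x2=0xee x3=0x88  N=1 Z=0
after  3: x0=0xee x1=0xbb x2=0xee x3=0x88  N=1 Z=0
-- IRQ taken; context saved, return-PC = 4 --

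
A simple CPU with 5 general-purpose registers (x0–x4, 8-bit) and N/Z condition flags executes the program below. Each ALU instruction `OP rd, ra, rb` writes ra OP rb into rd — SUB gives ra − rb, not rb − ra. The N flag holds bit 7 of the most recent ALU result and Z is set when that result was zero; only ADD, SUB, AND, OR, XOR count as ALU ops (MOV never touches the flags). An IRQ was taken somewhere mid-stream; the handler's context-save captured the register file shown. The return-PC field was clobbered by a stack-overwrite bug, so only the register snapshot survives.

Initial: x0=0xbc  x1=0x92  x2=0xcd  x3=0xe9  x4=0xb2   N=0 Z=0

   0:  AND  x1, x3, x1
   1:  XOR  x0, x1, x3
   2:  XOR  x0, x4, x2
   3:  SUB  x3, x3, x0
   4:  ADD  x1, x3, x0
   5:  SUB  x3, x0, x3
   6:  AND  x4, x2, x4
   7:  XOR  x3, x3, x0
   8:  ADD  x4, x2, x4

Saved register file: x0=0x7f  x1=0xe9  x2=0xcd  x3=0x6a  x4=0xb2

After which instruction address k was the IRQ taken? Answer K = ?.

K = 4

after  0: x0=0xbc x1=0x80 x2=0xcd x3=0xe9 x4=0xb2  N=1 Z=0
after  1: x0=0x69 x1=0x80 x2=0xcd x3=0xe9 x4=0xb2  N=0 Z=0
after  2: x0=0x7f x1=0x80 x2=0xcd x3=0xe9 x4=0xb2  N=0 Z=0
after  3: x0=0x7f x1=0x80 x2=0xcd x3=0x6a x4=0xb2  N=0 Z=0
after  4: x0=0x7f x1=0xe9 x2=0xcd x3=0x6a x4=0xb2  N=1 Z=0
-- IRQ taken; context saved, return-PC = 5 --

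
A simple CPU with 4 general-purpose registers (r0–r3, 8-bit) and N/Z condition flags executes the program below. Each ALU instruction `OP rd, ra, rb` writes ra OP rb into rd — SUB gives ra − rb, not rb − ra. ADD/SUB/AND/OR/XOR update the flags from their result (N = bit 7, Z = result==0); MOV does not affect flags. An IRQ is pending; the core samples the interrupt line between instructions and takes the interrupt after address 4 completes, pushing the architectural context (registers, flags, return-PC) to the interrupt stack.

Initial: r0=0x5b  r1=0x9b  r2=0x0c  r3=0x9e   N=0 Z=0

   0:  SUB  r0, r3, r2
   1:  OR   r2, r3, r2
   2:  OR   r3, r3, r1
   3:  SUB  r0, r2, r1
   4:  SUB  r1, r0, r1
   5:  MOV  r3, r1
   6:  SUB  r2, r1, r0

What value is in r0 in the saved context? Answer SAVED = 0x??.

SAVED = 0x03

after  0: r0=0x92 r1=0x9b r2=0x0c r3=0x9e  N=1 Z=0
after  1: r0=0x92 r1=0x9b r2=0x9e r3=0x9e  N=1 Z=0
after  2: r0=0x92 r1=0x9b r2=0x9e r3=0x9f  N=1 Z=0
after  3: r0=0x03 r1=0x9b r2=0x9e r3=0x9f  N=0 Z=0
after  4: r0=0x03 r1=0x68 r2=0x9e r3=0x9f  N=0 Z=0
-- IRQ taken; context saved, return-PC = 5 --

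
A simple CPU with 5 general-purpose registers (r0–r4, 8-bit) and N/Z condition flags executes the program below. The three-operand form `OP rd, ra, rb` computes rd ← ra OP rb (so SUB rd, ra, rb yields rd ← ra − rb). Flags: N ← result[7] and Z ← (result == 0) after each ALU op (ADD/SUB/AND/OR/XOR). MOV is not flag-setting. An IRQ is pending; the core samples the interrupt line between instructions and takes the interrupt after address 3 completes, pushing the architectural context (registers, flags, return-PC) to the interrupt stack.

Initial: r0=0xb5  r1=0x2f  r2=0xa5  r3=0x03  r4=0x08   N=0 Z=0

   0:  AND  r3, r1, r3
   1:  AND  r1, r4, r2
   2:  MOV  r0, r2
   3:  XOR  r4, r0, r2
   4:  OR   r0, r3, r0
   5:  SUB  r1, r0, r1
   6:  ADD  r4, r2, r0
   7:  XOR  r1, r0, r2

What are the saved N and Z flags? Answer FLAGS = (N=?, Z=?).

after  0: r0=0xb5 r1=0x2f r2=0xa5 r3=0x03 r4=0x08  N=0 Z=0
after  1: r0=0xb5 r1=0x00 r2=0xa5 r3=0x03 r4=0x08  N=0 Z=1
after  2: r0=0xa5 r1=0x00 r2=0xa5 r3=0x03 r4=0x08  N=0 Z=1
after  3: r0=0xa5 r1=0x00 r2=0xa5 r3=0x03 r4=0x00  N=0 Z=1
-- IRQ taken; context saved, return-PC = 4 --

FLAGS = (N=0, Z=1)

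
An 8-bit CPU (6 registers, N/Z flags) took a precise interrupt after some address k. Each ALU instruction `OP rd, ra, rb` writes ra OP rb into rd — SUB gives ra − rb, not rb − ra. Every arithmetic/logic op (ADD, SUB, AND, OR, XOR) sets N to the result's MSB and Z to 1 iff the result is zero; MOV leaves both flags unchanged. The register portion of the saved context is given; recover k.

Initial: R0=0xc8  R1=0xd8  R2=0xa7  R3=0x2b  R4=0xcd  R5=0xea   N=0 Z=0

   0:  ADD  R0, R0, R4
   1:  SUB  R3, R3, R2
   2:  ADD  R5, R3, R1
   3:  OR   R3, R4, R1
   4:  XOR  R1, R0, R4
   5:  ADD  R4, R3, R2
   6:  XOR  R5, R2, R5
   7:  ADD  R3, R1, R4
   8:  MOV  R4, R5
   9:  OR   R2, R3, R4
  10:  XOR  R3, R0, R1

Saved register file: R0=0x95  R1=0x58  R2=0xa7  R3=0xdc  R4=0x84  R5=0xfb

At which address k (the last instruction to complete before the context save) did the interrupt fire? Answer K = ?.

after  0: R0=0x95 R1=0xd8 R2=0xa7 R3=0x2b R4=0xcd R5=0xea  N=1 Z=0
after  1: R0=0x95 R1=0xd8 R2=0xa7 R3=0x84 R4=0xcd R5=0xea  N=1 Z=0
after  2: R0=0x95 R1=0xd8 R2=0xa7 R3=0x84 R4=0xcd R5=0x5c  N=0 Z=0
after  3: R0=0x95 R1=0xd8 R2=0xa7 R3=0xdd R4=0xcd R5=0x5c  N=1 Z=0
after  4: R0=0x95 R1=0x58 R2=0xa7 R3=0xdd R4=0xcd R5=0x5c  N=0 Z=0
after  5: R0=0x95 R1=0x58 R2=0xa7 R3=0xdd R4=0x84 R5=0x5c  N=1 Z=0
after  6: R0=0x95 R1=0x58 R2=0xa7 R3=0xdd R4=0x84 R5=0xfb  N=1 Z=0
after  7: R0=0x95 R1=0x58 R2=0xa7 R3=0xdc R4=0x84 R5=0xfb  N=1 Z=0
-- IRQ taken; context saved, return-PC = 8 --

K = 7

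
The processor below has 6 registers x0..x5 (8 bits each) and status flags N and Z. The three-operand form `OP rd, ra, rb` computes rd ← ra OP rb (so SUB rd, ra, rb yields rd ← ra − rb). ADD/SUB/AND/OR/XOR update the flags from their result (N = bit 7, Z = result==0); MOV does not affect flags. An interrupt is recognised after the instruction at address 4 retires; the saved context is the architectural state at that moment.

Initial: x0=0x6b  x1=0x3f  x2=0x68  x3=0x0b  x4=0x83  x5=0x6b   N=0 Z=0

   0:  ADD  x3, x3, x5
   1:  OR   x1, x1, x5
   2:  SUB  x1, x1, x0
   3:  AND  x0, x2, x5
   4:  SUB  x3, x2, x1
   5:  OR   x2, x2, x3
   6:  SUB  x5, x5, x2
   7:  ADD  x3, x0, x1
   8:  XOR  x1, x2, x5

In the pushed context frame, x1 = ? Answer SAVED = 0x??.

SAVED = 0x14

after  0: x0=0x6b x1=0x3f x2=0x68 x3=0x76 x4=0x83 x5=0x6b  N=0 Z=0
after  1: x0=0x6b x1=0x7f x2=0x68 x3=0x76 x4=0x83 x5=0x6b  N=0 Z=0
after  2: x0=0x6b x1=0x14 x2=0x68 x3=0x76 x4=0x83 x5=0x6b  N=0 Z=0
after  3: x0=0x68 x1=0x14 x2=0x68 x3=0x76 x4=0x83 x5=0x6b  N=0 Z=0
after  4: x0=0x68 x1=0x14 x2=0x68 x3=0x54 x4=0x83 x5=0x6b  N=0 Z=0
-- IRQ taken; context saved, return-PC = 5 --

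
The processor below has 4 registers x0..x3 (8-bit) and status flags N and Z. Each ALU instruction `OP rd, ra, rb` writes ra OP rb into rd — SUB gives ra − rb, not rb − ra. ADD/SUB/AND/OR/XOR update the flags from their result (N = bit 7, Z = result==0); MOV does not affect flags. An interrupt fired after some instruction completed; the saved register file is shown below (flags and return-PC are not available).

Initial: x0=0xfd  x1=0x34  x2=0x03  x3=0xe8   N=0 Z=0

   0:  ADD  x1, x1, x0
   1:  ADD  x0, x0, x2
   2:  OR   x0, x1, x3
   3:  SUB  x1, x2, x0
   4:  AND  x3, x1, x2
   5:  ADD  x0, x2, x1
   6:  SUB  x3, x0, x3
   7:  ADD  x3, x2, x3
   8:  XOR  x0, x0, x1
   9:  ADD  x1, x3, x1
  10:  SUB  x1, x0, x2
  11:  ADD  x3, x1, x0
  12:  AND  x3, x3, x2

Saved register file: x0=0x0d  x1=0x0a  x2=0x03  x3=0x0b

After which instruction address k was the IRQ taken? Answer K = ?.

after  0: x0=0xfd x1=0x31 x2=0x03 x3=0xe8  N=0 Z=0
after  1: x0=0x00 x1=0x31 x2=0x03 x3=0xe8  N=0 Z=1
after  2: x0=0xf9 x1=0x31 x2=0x03 x3=0xe8  N=1 Z=0
after  3: x0=0xf9 x1=0x0a x2=0x03 x3=0xe8  N=0 Z=0
after  4: x0=0xf9 x1=0x0a x2=0x03 x3=0x02  N=0 Z=0
after  5: x0=0x0d x1=0x0a x2=0x03 x3=0x02  N=0 Z=0
after  6: x0=0x0d x1=0x0a x2=0x03 x3=0x0b  N=0 Z=0
-- IRQ taken; context saved, return-PC = 7 --

K = 6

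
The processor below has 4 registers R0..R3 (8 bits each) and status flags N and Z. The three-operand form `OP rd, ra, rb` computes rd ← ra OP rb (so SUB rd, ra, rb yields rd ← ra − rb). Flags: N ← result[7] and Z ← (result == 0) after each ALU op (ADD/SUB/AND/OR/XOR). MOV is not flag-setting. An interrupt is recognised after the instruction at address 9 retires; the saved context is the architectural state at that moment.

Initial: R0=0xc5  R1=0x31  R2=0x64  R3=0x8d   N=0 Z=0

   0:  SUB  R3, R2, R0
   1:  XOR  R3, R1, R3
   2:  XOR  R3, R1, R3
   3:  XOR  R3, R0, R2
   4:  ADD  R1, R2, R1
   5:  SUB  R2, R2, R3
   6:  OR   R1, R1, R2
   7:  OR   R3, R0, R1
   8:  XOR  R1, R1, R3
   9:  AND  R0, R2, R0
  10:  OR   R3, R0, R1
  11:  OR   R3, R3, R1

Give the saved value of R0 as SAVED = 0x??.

SAVED = 0xc1

after  0: R0=0xc5 R1=0x31 R2=0x64 R3=0x9f  N=1 Z=0
after  1: R0=0xc5 R1=0x31 R2=0x64 R3=0xae  N=1 Z=0
after  2: R0=0xc5 R1=0x31 R2=0x64 R3=0x9f  N=1 Z=0
after  3: R0=0xc5 R1=0x31 R2=0x64 R3=0xa1  N=1 Z=0
after  4: R0=0xc5 R1=0x95 R2=0x64 R3=0xa1  N=1 Z=0
after  5: R0=0xc5 R1=0x95 R2=0xc3 R3=0xa1  N=1 Z=0
after  6: R0=0xc5 R1=0xd7 R2=0xc3 R3=0xa1  N=1 Z=0
after  7: R0=0xc5 R1=0xd7 R2=0xc3 R3=0xd7  N=1 Z=0
after  8: R0=0xc5 R1=0x00 R2=0xc3 R3=0xd7  N=0 Z=1
after  9: R0=0xc1 R1=0x00 R2=0xc3 R3=0xd7  N=1 Z=0
-- IRQ taken; context saved, return-PC = 10 --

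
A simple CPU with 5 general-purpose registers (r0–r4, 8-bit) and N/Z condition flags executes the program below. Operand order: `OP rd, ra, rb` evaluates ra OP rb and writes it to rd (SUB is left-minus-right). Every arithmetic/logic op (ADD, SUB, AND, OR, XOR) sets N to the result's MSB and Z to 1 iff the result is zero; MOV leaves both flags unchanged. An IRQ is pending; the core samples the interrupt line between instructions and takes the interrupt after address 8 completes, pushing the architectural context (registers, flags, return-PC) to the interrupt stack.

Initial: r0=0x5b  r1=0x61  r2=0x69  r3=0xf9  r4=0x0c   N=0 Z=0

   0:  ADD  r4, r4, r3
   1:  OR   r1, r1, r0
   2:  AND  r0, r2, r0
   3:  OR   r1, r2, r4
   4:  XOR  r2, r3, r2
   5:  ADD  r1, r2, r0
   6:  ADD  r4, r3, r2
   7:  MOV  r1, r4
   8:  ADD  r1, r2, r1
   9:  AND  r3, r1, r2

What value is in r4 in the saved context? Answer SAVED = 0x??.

SAVED = 0x89

after  0: r0=0x5b r1=0x61 r2=0x69 r3=0xf9 r4=0x05  N=0 Z=0
after  1: r0=0x5b r1=0x7b r2=0x69 r3=0xf9 r4=0x05  N=0 Z=0
after  2: r0=0x49 r1=0x7b r2=0x69 r3=0xf9 r4=0x05  N=0 Z=0
after  3: r0=0x49 r1=0x6d r2=0x69 r3=0xf9 r4=0x05  N=0 Z=0
after  4: r0=0x49 r1=0x6d r2=0x90 r3=0xf9 r4=0x05  N=1 Z=0
after  5: r0=0x49 r1=0xd9 r2=0x90 r3=0xf9 r4=0x05  N=1 Z=0
after  6: r0=0x49 r1=0xd9 r2=0x90 r3=0xf9 r4=0x89  N=1 Z=0
after  7: r0=0x49 r1=0x89 r2=0x90 r3=0xf9 r4=0x89  N=1 Z=0
after  8: r0=0x49 r1=0x19 r2=0x90 r3=0xf9 r4=0x89  N=0 Z=0
-- IRQ taken; context saved, return-PC = 9 --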